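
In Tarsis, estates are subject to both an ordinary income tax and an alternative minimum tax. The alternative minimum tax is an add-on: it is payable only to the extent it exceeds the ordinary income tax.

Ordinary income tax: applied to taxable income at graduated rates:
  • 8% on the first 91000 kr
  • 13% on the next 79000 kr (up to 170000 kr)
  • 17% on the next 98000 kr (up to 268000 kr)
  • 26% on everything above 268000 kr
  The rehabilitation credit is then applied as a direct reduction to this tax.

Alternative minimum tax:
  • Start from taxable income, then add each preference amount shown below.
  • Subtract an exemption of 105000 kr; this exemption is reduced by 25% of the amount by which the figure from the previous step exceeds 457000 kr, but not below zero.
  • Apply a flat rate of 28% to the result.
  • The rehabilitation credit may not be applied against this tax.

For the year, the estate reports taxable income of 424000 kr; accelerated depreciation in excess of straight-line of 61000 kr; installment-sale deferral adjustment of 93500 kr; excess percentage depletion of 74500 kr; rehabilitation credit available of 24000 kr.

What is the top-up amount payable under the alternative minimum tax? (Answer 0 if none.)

Alternative minimum tax:
  Adjusted income: 424000 kr + 61000 kr + 93500 kr + 74500 kr = 653000 kr
  Exemption: 105000 kr − 25% × (653000 kr − 457000 kr) = 105000 kr − 49000 kr = 56000 kr
  Base: 653000 kr − 56000 kr = 597000 kr
  597000 kr × 28% = 167160 kr

Ordinary income tax:
  91000 kr × 8% = 7280 kr
  79000 kr × 13% = 10270 kr
  98000 kr × 17% = 16660 kr
  156000 kr × 26% = 40560 kr
  → 74770 kr
  Less rehabilitation credit 24000 kr → 50770 kr

Excess of alternative minimum tax over ordinary income tax: 167160 kr − 50770 kr = 116390 kr.

116390 kr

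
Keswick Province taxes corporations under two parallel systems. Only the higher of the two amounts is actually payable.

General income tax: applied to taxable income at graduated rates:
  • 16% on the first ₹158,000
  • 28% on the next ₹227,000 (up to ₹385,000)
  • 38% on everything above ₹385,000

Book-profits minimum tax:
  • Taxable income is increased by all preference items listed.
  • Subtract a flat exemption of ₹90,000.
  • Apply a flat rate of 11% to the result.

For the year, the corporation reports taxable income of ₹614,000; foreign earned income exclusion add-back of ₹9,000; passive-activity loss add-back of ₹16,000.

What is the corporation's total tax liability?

₹175,860

Book-profits minimum tax:
  Adjusted income: ₹614,000 + ₹9,000 + ₹16,000 = ₹639,000
  Less exemption ₹90,000 → base ₹549,000
  ₹549,000 × 11% = ₹60,390

General income tax:
  ₹158,000 × 16% = ₹25,280
  ₹227,000 × 28% = ₹63,560
  ₹229,000 × 38% = ₹87,020
  → ₹175,860

₹175,860 > ₹60,390, so the general income tax governs.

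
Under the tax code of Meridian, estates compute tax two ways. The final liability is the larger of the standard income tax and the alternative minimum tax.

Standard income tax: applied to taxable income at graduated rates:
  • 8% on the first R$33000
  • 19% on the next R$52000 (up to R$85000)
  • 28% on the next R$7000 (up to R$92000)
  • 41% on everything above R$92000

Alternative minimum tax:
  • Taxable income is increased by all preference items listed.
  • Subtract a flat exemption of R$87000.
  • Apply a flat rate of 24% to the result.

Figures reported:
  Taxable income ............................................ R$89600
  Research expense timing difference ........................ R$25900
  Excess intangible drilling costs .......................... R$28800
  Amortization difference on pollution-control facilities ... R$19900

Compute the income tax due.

R$18528

Alternative minimum tax:
  Adjusted income: R$89600 + R$25900 + R$28800 + R$19900 = R$164200
  Less exemption R$87000 → base R$77200
  R$77200 × 24% = R$18528

Standard income tax:
  R$33000 × 8% = R$2640
  R$52000 × 19% = R$9880
  R$4600 × 28% = R$1288
  → R$13808

R$18528 > R$13808, so the alternative minimum tax is the binding amount.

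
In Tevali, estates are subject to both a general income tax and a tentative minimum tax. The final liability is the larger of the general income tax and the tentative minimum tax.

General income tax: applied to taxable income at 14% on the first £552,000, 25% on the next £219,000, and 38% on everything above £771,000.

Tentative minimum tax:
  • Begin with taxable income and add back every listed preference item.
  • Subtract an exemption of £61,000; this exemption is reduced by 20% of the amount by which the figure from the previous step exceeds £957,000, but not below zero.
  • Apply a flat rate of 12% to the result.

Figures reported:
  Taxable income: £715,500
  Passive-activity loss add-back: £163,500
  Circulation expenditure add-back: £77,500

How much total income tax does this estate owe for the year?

£118,155

Tentative minimum tax:
  Adjusted income: £715,500 + £163,500 + £77,500 = £956,500
  Exemption: £956,500 ≤ £957,000, so full £61,000 applies
  Base: £956,500 − £61,000 = £895,500
  £895,500 × 12% = £107,460

General income tax:
  £552,000 × 14% = £77,280
  £163,500 × 25% = £40,875
  → £118,155

£118,155 > £107,460, so the general income tax governs.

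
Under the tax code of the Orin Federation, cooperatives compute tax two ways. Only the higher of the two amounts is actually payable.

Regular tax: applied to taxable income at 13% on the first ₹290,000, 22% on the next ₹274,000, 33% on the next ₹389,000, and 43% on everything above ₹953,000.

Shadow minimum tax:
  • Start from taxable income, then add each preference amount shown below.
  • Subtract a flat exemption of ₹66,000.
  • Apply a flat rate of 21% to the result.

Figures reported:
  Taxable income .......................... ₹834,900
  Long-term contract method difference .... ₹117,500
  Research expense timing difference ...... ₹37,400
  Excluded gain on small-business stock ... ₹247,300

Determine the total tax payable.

Shadow minimum tax:
  Adjusted income: ₹834,900 + ₹117,500 + ₹37,400 + ₹247,300 = ₹1,237,100
  Less exemption ₹66,000 → base ₹1,171,100
  ₹1,171,100 × 21% = ₹245,931

Regular tax:
  ₹290,000 × 13% = ₹37,700
  ₹274,000 × 22% = ₹60,280
  ₹270,900 × 33% = ₹89,397
  → ₹187,377

₹245,931 > ₹187,377, so the shadow minimum tax is the binding amount.

₹245,931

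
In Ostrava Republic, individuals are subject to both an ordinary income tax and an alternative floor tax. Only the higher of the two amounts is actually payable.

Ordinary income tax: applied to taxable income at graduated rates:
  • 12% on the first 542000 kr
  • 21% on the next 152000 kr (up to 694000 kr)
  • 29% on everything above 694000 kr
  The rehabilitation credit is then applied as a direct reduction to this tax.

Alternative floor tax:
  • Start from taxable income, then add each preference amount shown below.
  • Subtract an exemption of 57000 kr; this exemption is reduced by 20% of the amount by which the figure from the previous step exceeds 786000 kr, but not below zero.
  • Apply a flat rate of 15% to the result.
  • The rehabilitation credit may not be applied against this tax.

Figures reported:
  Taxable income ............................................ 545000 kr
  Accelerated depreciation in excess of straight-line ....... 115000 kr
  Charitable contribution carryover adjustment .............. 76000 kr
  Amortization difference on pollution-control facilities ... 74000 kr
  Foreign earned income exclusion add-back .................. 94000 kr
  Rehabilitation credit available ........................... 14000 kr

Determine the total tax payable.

130590 kr

Ordinary income tax:
  542000 kr × 12% = 65040 kr
  3000 kr × 21% = 630 kr
  → 65670 kr
  Less rehabilitation credit 14000 kr → 51670 kr

Alternative floor tax:
  Adjusted income: 545000 kr + 115000 kr + 76000 kr + 74000 kr + 94000 kr = 904000 kr
  Exemption: 57000 kr − 20% × (904000 kr − 786000 kr) = 57000 kr − 23600 kr = 33400 kr
  Base: 904000 kr − 33400 kr = 870600 kr
  870600 kr × 15% = 130590 kr

130590 kr > 51670 kr, so the alternative floor tax is the binding amount.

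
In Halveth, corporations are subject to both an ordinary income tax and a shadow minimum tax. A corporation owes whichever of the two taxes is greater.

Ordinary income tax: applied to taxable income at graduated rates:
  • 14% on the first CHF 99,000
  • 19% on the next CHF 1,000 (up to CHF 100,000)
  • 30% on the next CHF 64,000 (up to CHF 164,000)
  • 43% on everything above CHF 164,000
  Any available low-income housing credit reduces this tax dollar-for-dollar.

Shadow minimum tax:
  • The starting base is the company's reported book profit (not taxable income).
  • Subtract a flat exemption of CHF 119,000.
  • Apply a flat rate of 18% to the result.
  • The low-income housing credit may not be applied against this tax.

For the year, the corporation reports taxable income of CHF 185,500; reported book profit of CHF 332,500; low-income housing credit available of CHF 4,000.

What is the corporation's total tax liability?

Shadow minimum tax:
  Base (reported book profit): CHF 332,500
  Less exemption CHF 119,000 → base CHF 213,500
  CHF 213,500 × 18% = CHF 38,430

Ordinary income tax:
  CHF 99,000 × 14% = CHF 13,860
  CHF 1,000 × 19% = CHF 190
  CHF 64,000 × 30% = CHF 19,200
  CHF 21,500 × 43% = CHF 9,245
  → CHF 42,495
  Less low-income housing credit CHF 4,000 → CHF 38,495

CHF 38,495 > CHF 38,430, so the ordinary income tax governs.

CHF 38,495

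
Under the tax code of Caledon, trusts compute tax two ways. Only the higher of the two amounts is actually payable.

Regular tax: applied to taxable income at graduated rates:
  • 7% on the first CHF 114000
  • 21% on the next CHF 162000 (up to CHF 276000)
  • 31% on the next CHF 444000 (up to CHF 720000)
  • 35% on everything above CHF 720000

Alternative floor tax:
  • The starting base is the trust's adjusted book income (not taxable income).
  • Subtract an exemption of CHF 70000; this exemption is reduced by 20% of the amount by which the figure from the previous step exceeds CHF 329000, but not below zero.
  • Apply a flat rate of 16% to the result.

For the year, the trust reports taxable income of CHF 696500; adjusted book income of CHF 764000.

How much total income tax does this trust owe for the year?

Regular tax:
  CHF 114000 × 7% = CHF 7980
  CHF 162000 × 21% = CHF 34020
  CHF 420500 × 31% = CHF 130355
  → CHF 172355

Alternative floor tax:
  Base (adjusted book income): CHF 764000
  Exemption: 20% × (CHF 764000 − CHF 329000) = CHF 87000 ≥ CHF 70000, so the exemption is fully phased out
  Base: CHF 764000 − CHF 0 = CHF 764000
  CHF 764000 × 16% = CHF 122240

CHF 172355 > CHF 122240, so the regular tax governs.

CHF 172355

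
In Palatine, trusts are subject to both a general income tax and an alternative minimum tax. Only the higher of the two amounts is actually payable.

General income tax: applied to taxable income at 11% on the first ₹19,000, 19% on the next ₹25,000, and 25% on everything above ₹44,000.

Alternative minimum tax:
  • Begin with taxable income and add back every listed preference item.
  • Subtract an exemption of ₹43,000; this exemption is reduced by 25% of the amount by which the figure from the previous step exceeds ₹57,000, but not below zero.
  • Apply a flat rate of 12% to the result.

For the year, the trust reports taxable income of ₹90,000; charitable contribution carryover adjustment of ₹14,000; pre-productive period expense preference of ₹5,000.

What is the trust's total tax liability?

Alternative minimum tax:
  Adjusted income: ₹90,000 + ₹14,000 + ₹5,000 = ₹109,000
  Exemption: ₹43,000 − 25% × (₹109,000 − ₹57,000) = ₹43,000 − ₹13,000 = ₹30,000
  Base: ₹109,000 − ₹30,000 = ₹79,000
  ₹79,000 × 12% = ₹9,480

General income tax:
  ₹19,000 × 11% = ₹2,090
  ₹25,000 × 19% = ₹4,750
  ₹46,000 × 25% = ₹11,500
  → ₹18,340

₹18,340 > ₹9,480, so the general income tax governs.

₹18,340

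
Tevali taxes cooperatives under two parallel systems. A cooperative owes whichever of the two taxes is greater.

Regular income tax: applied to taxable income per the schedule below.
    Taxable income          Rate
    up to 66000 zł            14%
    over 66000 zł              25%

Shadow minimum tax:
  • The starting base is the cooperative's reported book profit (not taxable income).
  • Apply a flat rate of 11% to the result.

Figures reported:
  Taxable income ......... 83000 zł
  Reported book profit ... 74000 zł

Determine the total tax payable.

Shadow minimum tax:
  Base (reported book profit): 74000 zł
  74000 zł × 11% = 8140 zł

Regular income tax:
  66000 zł × 14% = 9240 zł
  17000 zł × 25% = 4250 zł
  → 13490 zł

13490 zł > 8140 zł, so the regular income tax governs.

13490 zł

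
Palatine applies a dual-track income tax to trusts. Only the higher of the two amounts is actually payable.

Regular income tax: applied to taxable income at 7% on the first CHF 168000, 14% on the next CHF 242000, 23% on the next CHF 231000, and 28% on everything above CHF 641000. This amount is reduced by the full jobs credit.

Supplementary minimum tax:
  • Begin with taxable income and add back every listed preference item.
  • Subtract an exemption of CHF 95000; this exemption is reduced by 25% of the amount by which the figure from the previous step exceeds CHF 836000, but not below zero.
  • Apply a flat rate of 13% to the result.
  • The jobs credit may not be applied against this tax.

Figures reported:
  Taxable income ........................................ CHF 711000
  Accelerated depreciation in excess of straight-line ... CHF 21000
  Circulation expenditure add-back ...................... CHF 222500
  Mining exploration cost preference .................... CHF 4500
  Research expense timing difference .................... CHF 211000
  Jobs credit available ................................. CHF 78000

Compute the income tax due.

CHF 150605

Supplementary minimum tax:
  Adjusted income: CHF 711000 + CHF 21000 + CHF 222500 + CHF 4500 + CHF 211000 = CHF 1170000
  Exemption: CHF 95000 − 25% × (CHF 1170000 − CHF 836000) = CHF 95000 − CHF 83500 = CHF 11500
  Base: CHF 1170000 − CHF 11500 = CHF 1158500
  CHF 1158500 × 13% = CHF 150605

Regular income tax:
  CHF 168000 × 7% = CHF 11760
  CHF 242000 × 14% = CHF 33880
  CHF 231000 × 23% = CHF 53130
  CHF 70000 × 28% = CHF 19600
  → CHF 118370
  Less jobs credit CHF 78000 → CHF 40370

CHF 150605 > CHF 40370, so the supplementary minimum tax is the binding amount.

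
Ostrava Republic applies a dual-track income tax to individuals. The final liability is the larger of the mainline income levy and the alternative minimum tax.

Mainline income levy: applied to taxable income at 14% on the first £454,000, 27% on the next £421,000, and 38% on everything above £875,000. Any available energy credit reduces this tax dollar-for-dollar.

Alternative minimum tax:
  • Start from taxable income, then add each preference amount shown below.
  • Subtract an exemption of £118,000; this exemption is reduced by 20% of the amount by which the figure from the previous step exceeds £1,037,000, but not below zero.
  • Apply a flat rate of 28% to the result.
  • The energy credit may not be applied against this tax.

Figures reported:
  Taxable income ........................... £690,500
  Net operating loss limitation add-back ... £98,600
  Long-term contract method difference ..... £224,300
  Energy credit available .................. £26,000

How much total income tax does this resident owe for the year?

Alternative minimum tax:
  Adjusted income: £690,500 + £98,600 + £224,300 = £1,013,400
  Exemption: £1,013,400 ≤ £1,037,000, so full £118,000 applies
  Base: £1,013,400 − £118,000 = £895,400
  £895,400 × 28% = £250,712

Mainline income levy:
  £454,000 × 14% = £63,560
  £236,500 × 27% = £63,855
  → £127,415
  Less energy credit £26,000 → £101,415

£250,712 > £101,415, so the alternative minimum tax is the binding amount.

£250,712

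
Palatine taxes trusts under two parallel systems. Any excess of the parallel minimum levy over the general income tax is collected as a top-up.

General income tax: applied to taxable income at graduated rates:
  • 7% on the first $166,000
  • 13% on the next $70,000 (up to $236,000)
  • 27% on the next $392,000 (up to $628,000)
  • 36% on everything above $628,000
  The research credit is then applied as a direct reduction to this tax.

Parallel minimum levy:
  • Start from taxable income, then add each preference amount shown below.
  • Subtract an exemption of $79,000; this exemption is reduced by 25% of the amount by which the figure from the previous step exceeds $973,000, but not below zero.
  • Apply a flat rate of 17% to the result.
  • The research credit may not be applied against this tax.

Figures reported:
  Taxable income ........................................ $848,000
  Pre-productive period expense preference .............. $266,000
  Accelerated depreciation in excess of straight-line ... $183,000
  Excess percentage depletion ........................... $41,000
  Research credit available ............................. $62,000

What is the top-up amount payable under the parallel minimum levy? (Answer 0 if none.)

Parallel minimum levy:
  Adjusted income: $848,000 + $266,000 + $183,000 + $41,000 = $1,338,000
  Exemption: 25% × ($1,338,000 − $973,000) = $91,250 ≥ $79,000, so the exemption is fully phased out
  Base: $1,338,000 − $0 = $1,338,000
  $1,338,000 × 17% = $227,460

General income tax:
  $166,000 × 7% = $11,620
  $70,000 × 13% = $9,100
  $392,000 × 27% = $105,840
  $220,000 × 36% = $79,200
  → $205,760
  Less research credit $62,000 → $143,760

Excess of parallel minimum levy over general income tax: $227,460 − $143,760 = $83,700.

$83,700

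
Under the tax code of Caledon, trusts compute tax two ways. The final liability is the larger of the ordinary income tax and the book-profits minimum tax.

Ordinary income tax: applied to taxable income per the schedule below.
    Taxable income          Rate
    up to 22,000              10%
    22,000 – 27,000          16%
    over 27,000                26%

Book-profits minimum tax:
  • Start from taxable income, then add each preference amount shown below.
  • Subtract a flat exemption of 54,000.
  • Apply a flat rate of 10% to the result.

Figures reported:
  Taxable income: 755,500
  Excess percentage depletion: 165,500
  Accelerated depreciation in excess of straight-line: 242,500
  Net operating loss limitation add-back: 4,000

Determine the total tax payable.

Ordinary income tax:
  22,000 × 10% = 2,200
  5,000 × 16% = 800
  728,500 × 26% = 189,410
  → 192,410

Book-profits minimum tax:
  Adjusted income: 755,500 + 165,500 + 242,500 + 4,000 = 1,167,500
  Less exemption 54,000 → base 1,113,500
  1,113,500 × 10% = 111,350

192,410 > 111,350, so the ordinary income tax governs.

192,410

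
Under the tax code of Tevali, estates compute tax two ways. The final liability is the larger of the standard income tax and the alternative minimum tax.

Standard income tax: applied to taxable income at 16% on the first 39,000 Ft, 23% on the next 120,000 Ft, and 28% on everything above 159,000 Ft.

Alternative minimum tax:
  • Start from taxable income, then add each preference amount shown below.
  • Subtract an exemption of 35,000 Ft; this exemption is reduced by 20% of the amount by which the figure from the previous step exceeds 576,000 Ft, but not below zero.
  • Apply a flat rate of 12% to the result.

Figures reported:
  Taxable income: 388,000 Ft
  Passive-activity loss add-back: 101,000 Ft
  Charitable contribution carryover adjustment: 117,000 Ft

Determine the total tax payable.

97,960 Ft

Alternative minimum tax:
  Adjusted income: 388,000 Ft + 101,000 Ft + 117,000 Ft = 606,000 Ft
  Exemption: 35,000 Ft − 20% × (606,000 Ft − 576,000 Ft) = 35,000 Ft − 6,000 Ft = 29,000 Ft
  Base: 606,000 Ft − 29,000 Ft = 577,000 Ft
  577,000 Ft × 12% = 69,240 Ft

Standard income tax:
  39,000 Ft × 16% = 6,240 Ft
  120,000 Ft × 23% = 27,600 Ft
  229,000 Ft × 28% = 64,120 Ft
  → 97,960 Ft

97,960 Ft > 69,240 Ft, so the standard income tax governs.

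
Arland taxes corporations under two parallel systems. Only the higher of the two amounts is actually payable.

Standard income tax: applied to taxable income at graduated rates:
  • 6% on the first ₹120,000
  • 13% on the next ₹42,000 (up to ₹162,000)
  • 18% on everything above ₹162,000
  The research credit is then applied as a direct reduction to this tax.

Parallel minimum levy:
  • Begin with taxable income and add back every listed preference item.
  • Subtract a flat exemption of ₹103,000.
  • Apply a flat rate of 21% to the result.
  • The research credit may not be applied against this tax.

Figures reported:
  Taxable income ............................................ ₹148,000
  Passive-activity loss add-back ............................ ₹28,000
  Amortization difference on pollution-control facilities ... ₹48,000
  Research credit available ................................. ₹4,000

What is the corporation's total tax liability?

₹25,410

Parallel minimum levy:
  Adjusted income: ₹148,000 + ₹28,000 + ₹48,000 = ₹224,000
  Less exemption ₹103,000 → base ₹121,000
  ₹121,000 × 21% = ₹25,410

Standard income tax:
  ₹120,000 × 6% = ₹7,200
  ₹28,000 × 13% = ₹3,640
  → ₹10,840
  Less research credit ₹4,000 → ₹6,840

₹25,410 > ₹6,840, so the parallel minimum levy is the binding amount.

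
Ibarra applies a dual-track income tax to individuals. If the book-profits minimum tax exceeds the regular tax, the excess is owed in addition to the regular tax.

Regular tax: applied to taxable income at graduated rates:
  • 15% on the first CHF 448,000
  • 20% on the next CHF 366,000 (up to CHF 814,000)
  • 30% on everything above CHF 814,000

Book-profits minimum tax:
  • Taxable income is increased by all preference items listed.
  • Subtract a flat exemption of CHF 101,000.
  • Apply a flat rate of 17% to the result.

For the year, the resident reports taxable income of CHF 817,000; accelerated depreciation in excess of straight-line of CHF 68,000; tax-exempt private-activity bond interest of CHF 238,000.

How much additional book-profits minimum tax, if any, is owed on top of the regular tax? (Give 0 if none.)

CHF 32,440

Regular tax:
  CHF 448,000 × 15% = CHF 67,200
  CHF 366,000 × 20% = CHF 73,200
  CHF 3,000 × 30% = CHF 900
  → CHF 141,300

Book-profits minimum tax:
  Adjusted income: CHF 817,000 + CHF 68,000 + CHF 238,000 = CHF 1,123,000
  Less exemption CHF 101,000 → base CHF 1,022,000
  CHF 1,022,000 × 17% = CHF 173,740

Excess of book-profits minimum tax over regular tax: CHF 173,740 − CHF 141,300 = CHF 32,440.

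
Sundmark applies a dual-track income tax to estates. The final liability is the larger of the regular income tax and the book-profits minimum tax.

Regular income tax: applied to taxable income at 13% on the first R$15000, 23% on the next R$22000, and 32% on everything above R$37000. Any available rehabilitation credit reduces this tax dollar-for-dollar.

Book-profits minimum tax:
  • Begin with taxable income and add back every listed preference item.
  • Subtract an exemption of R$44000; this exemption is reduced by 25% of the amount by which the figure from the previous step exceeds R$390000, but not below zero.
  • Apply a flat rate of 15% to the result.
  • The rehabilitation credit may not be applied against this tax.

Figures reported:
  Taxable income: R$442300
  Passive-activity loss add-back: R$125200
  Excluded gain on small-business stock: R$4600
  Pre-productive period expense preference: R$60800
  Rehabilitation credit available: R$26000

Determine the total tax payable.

Regular income tax:
  R$15000 × 13% = R$1950
  R$22000 × 23% = R$5060
  R$405300 × 32% = R$129696
  → R$136706
  Less rehabilitation credit R$26000 → R$110706

Book-profits minimum tax:
  Adjusted income: R$442300 + R$125200 + R$4600 + R$60800 = R$632900
  Exemption: 25% × (R$632900 − R$390000) = R$60725 ≥ R$44000, so the exemption is fully phased out
  Base: R$632900 − R$0 = R$632900
  R$632900 × 15% = R$94935

R$110706 > R$94935, so the regular income tax governs.

R$110706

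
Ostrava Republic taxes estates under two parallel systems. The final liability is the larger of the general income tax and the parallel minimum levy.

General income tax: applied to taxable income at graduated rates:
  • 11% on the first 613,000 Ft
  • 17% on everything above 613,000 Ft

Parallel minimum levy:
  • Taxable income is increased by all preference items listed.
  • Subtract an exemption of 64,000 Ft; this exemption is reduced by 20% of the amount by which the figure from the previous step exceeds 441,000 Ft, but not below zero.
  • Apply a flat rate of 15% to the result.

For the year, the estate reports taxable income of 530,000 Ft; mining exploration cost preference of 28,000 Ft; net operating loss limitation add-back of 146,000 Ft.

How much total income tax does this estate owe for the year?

General income tax:
  530,000 Ft × 11% = 58,300 Ft

Parallel minimum levy:
  Adjusted income: 530,000 Ft + 28,000 Ft + 146,000 Ft = 704,000 Ft
  Exemption: 64,000 Ft − 20% × (704,000 Ft − 441,000 Ft) = 64,000 Ft − 52,600 Ft = 11,400 Ft
  Base: 704,000 Ft − 11,400 Ft = 692,600 Ft
  692,600 Ft × 15% = 103,890 Ft

103,890 Ft > 58,300 Ft, so the parallel minimum levy is the binding amount.

103,890 Ft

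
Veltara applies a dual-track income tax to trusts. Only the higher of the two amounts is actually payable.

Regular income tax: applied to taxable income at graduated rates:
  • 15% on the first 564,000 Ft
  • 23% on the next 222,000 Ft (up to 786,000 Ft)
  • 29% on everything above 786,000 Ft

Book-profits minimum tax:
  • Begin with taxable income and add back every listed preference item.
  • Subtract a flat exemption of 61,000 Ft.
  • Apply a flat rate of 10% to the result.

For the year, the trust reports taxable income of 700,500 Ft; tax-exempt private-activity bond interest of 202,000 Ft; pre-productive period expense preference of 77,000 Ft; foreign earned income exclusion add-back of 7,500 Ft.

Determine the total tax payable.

Book-profits minimum tax:
  Adjusted income: 700,500 Ft + 202,000 Ft + 77,000 Ft + 7,500 Ft = 987,000 Ft
  Less exemption 61,000 Ft → base 926,000 Ft
  926,000 Ft × 10% = 92,600 Ft

Regular income tax:
  564,000 Ft × 15% = 84,600 Ft
  136,500 Ft × 23% = 31,395 Ft
  → 115,995 Ft

115,995 Ft > 92,600 Ft, so the regular income tax governs.

115,995 Ft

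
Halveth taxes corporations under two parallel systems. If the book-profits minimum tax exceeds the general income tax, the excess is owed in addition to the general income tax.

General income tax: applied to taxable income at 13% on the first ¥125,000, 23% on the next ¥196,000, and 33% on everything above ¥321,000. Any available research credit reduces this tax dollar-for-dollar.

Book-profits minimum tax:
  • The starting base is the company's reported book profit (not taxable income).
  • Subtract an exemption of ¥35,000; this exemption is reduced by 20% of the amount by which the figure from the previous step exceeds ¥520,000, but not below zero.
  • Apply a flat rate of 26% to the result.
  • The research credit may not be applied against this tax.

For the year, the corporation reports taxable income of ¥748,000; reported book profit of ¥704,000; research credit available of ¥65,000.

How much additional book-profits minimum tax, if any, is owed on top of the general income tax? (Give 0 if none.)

Book-profits minimum tax:
  Base (reported book profit): ¥704,000
  Exemption: 20% × (¥704,000 − ¥520,000) = ¥36,800 ≥ ¥35,000, so the exemption is fully phased out
  Base: ¥704,000 − ¥0 = ¥704,000
  ¥704,000 × 26% = ¥183,040

General income tax:
  ¥125,000 × 13% = ¥16,250
  ¥196,000 × 23% = ¥45,080
  ¥427,000 × 33% = ¥140,910
  → ¥202,240
  Less research credit ¥65,000 → ¥137,240

Excess of book-profits minimum tax over general income tax: ¥183,040 − ¥137,240 = ¥45,800.

¥45,800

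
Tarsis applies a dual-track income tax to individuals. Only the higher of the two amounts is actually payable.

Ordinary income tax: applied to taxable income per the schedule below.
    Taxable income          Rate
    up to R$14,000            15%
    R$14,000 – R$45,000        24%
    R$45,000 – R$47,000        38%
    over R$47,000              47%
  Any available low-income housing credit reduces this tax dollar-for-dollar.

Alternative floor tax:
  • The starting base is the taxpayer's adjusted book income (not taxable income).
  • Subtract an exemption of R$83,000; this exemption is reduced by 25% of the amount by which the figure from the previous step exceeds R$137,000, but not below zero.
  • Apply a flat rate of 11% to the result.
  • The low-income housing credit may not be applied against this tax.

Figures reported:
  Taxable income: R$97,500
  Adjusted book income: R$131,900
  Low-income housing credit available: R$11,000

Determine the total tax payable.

R$23,035

Ordinary income tax:
  R$14,000 × 15% = R$2,100
  R$31,000 × 24% = R$7,440
  R$2,000 × 38% = R$760
  R$50,500 × 47% = R$23,735
  → R$34,035
  Less low-income housing credit R$11,000 → R$23,035

Alternative floor tax:
  Base (adjusted book income): R$131,900
  Exemption: R$131,900 ≤ R$137,000, so full R$83,000 applies
  Base: R$131,900 − R$83,000 = R$48,900
  R$48,900 × 11% = R$5,379

R$23,035 > R$5,379, so the ordinary income tax governs.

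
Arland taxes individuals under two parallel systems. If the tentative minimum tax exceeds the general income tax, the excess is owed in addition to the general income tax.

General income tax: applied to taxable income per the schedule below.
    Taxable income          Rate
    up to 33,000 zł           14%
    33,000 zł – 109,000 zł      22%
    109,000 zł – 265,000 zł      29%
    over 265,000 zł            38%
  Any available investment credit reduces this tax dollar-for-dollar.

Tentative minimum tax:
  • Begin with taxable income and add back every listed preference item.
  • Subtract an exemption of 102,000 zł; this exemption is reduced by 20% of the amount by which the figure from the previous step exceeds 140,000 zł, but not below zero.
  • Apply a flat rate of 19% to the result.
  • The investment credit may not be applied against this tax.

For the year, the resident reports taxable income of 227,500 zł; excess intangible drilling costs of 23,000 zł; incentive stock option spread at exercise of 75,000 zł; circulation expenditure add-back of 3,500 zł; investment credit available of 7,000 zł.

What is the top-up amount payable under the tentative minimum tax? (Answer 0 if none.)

General income tax:
  33,000 zł × 14% = 4,620 zł
  76,000 zł × 22% = 16,720 zł
  118,500 zł × 29% = 34,365 zł
  → 55,705 zł
  Less investment credit 7,000 zł → 48,705 zł

Tentative minimum tax:
  Adjusted income: 227,500 zł + 23,000 zł + 75,000 zł + 3,500 zł = 329,000 zł
  Exemption: 102,000 zł − 20% × (329,000 zł − 140,000 zł) = 102,000 zł − 37,800 zł = 64,200 zł
  Base: 329,000 zł − 64,200 zł = 264,800 zł
  264,800 zł × 19% = 50,312 zł

Excess of tentative minimum tax over general income tax: 50,312 zł − 48,705 zł = 1,607 zł.

1,607 zł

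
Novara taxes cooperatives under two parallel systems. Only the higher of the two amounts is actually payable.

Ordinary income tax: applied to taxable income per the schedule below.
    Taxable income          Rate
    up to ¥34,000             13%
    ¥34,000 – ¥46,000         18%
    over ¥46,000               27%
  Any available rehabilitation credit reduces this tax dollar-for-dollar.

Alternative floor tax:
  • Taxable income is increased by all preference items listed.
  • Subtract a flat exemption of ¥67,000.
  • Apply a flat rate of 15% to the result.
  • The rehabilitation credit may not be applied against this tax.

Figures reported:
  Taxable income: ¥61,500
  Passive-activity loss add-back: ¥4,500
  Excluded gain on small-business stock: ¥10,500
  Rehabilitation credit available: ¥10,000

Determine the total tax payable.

Alternative floor tax:
  Adjusted income: ¥61,500 + ¥4,500 + ¥10,500 = ¥76,500
  Less exemption ¥67,000 → base ¥9,500
  ¥9,500 × 15% = ¥1,425

Ordinary income tax:
  ¥34,000 × 13% = ¥4,420
  ¥12,000 × 18% = ¥2,160
  ¥15,500 × 27% = ¥4,185
  → ¥10,765
  Less rehabilitation credit ¥10,000 → ¥765

¥1,425 > ¥765, so the alternative floor tax is the binding amount.

¥1,425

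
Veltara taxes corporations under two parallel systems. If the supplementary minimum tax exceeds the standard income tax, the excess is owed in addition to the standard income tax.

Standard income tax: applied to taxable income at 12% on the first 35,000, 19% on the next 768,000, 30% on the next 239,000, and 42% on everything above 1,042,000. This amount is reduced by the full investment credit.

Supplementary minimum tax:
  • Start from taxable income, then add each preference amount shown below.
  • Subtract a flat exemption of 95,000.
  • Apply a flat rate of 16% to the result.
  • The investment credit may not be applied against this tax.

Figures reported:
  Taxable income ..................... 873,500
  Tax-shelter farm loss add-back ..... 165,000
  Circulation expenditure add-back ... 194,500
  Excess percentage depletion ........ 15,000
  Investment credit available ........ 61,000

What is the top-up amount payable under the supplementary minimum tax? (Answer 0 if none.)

74,210

Standard income tax:
  35,000 × 12% = 4,200
  768,000 × 19% = 145,920
  70,500 × 30% = 21,150
  → 171,270
  Less investment credit 61,000 → 110,270

Supplementary minimum tax:
  Adjusted income: 873,500 + 165,000 + 194,500 + 15,000 = 1,248,000
  Less exemption 95,000 → base 1,153,000
  1,153,000 × 16% = 184,480

Excess of supplementary minimum tax over standard income tax: 184,480 − 110,270 = 74,210.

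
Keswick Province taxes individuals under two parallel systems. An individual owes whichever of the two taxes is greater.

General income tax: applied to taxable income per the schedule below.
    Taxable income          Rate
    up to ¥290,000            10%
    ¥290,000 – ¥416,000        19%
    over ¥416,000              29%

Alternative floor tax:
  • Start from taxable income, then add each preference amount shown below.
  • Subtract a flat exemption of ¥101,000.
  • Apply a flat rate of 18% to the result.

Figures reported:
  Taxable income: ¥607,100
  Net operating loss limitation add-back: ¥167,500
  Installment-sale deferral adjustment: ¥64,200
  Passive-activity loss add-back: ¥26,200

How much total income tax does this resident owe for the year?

¥137,520

Alternative floor tax:
  Adjusted income: ¥607,100 + ¥167,500 + ¥64,200 + ¥26,200 = ¥865,000
  Less exemption ¥101,000 → base ¥764,000
  ¥764,000 × 18% = ¥137,520

General income tax:
  ¥290,000 × 10% = ¥29,000
  ¥126,000 × 19% = ¥23,940
  ¥191,100 × 29% = ¥55,419
  → ¥108,359

¥137,520 > ¥108,359, so the alternative floor tax is the binding amount.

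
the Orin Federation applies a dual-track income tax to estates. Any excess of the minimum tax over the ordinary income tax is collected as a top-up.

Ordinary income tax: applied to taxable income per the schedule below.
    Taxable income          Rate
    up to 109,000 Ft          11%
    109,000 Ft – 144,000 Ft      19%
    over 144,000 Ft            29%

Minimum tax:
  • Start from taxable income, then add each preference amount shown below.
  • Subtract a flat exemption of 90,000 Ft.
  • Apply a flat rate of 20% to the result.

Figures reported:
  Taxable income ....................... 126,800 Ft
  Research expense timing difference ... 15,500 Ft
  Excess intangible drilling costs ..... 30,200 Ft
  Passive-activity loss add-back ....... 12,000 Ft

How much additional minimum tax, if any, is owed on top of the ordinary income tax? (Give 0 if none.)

3,528 Ft

Minimum tax:
  Adjusted income: 126,800 Ft + 15,500 Ft + 30,200 Ft + 12,000 Ft = 184,500 Ft
  Less exemption 90,000 Ft → base 94,500 Ft
  94,500 Ft × 20% = 18,900 Ft

Ordinary income tax:
  109,000 Ft × 11% = 11,990 Ft
  17,800 Ft × 19% = 3,382 Ft
  → 15,372 Ft

Excess of minimum tax over ordinary income tax: 18,900 Ft − 15,372 Ft = 3,528 Ft.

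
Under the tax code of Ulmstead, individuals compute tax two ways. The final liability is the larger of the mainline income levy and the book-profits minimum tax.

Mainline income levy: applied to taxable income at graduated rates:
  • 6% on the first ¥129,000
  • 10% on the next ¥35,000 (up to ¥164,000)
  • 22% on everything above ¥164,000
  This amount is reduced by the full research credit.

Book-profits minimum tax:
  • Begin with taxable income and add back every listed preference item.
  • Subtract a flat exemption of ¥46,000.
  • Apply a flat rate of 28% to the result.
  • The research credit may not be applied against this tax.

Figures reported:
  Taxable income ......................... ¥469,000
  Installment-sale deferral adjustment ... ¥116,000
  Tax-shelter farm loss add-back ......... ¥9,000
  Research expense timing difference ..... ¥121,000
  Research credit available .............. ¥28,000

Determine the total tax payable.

Book-profits minimum tax:
  Adjusted income: ¥469,000 + ¥116,000 + ¥9,000 + ¥121,000 = ¥715,000
  Less exemption ¥46,000 → base ¥669,000
  ¥669,000 × 28% = ¥187,320

Mainline income levy:
  ¥129,000 × 6% = ¥7,740
  ¥35,000 × 10% = ¥3,500
  ¥305,000 × 22% = ¥67,100
  → ¥78,340
  Less research credit ¥28,000 → ¥50,340

¥187,320 > ¥50,340, so the book-profits minimum tax is the binding amount.

¥187,320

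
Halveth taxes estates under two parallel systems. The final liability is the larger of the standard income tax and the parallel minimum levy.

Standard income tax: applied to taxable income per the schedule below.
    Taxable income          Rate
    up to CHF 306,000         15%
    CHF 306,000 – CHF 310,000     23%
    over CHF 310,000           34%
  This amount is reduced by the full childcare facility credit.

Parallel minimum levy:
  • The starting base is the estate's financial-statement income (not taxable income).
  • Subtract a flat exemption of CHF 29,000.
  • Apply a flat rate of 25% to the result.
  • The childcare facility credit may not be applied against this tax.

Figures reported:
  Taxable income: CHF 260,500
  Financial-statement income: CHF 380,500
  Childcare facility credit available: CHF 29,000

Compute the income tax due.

CHF 87,875

Standard income tax:
  CHF 260,500 × 15% = CHF 39,075
  Less childcare facility credit CHF 29,000 → CHF 10,075

Parallel minimum levy:
  Base (financial-statement income): CHF 380,500
  Less exemption CHF 29,000 → base CHF 351,500
  CHF 351,500 × 25% = CHF 87,875

CHF 87,875 > CHF 10,075, so the parallel minimum levy is the binding amount.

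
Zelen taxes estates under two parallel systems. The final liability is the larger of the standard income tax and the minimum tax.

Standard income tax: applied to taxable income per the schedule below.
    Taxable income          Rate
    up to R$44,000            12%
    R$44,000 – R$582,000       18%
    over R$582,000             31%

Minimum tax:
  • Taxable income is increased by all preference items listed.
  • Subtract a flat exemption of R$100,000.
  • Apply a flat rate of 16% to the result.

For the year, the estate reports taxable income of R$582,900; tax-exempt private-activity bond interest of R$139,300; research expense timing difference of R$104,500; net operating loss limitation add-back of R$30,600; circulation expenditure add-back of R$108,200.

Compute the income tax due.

R$138,480

Minimum tax:
  Adjusted income: R$582,900 + R$139,300 + R$104,500 + R$30,600 + R$108,200 = R$965,500
  Less exemption R$100,000 → base R$865,500
  R$865,500 × 16% = R$138,480

Standard income tax:
  R$44,000 × 12% = R$5,280
  R$538,000 × 18% = R$96,840
  R$900 × 31% = R$279
  → R$102,399

R$138,480 > R$102,399, so the minimum tax is the binding amount.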